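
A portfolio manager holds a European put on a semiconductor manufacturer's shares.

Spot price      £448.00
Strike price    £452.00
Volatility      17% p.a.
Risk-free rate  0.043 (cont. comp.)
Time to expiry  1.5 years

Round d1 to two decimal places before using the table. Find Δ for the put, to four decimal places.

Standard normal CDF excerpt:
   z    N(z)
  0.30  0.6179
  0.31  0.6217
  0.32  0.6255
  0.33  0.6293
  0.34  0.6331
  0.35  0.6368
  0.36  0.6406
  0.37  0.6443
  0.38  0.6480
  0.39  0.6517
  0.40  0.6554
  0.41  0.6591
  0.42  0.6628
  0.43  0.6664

-0.3557

σ√T = 0.17·√1.5 = 0.2082
d₁ = [ln(448/452) + (0.043 + ½·0.17²)·1.5] / (σ√T) = (-0.0089 + 0.0862) / 0.2082 = 0.3712 which rounds to 0.37
N(d₁) = N(0.37) = 0.6443
Δ_put = N(d₁) − 1 = 0.6443 − 1 = -0.3557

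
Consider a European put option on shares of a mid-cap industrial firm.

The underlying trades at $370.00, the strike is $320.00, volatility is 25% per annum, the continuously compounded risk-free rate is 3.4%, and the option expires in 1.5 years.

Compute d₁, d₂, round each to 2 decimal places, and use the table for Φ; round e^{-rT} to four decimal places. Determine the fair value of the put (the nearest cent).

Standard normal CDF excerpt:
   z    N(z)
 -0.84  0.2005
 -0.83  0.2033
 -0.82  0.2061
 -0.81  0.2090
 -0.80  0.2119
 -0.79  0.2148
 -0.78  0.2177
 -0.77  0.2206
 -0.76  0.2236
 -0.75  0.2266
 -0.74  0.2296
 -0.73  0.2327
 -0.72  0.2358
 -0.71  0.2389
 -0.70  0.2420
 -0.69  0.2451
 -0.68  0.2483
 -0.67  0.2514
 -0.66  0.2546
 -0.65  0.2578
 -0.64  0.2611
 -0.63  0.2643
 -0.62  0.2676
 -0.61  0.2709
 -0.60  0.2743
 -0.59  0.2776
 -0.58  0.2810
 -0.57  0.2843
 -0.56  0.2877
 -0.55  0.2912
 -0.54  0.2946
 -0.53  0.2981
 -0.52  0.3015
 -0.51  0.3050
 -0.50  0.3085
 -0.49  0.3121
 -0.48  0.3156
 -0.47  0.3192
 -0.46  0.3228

T = 1.5;  σ√T = 0.3062
ln(S/K) + (r + σ²/2)T = ln(370/320) + (0.034 + 0.25²/2)·1.5 = 0.1452 + 0.0979 = 0.2431
d₁ = 0.2431 / 0.3062 = 0.7938 ≈ 0.79
d₂ = d₁ − σ√T = 0.7938 − 0.3062 = 0.4876 ≈ 0.49
exp(−rT) = exp(−0.034·1.5) = 0.9503
N(−d₂) = N(-0.49) = 0.3121;  N(−d₁) = N(-0.79) = 0.2148
P = 320·0.9503·0.3121 − 370·0.2148 = 94.9084 − 79.4760 = 15.4324

$15.43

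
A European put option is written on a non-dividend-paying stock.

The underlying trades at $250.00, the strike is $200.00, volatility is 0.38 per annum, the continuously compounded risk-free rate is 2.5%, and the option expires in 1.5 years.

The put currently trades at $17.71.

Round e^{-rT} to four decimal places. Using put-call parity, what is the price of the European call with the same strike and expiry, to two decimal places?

e^(−rT) = e^(−0.025·1.5) = 0.9632
Put-call parity: C − P = S − K·e^(−rT) = 250 − 200·0.9632 = 250 − 192.6400 = 57.3600
C = P + (C − P) = 17.71 + (57.3600) = 75.0700

$75.07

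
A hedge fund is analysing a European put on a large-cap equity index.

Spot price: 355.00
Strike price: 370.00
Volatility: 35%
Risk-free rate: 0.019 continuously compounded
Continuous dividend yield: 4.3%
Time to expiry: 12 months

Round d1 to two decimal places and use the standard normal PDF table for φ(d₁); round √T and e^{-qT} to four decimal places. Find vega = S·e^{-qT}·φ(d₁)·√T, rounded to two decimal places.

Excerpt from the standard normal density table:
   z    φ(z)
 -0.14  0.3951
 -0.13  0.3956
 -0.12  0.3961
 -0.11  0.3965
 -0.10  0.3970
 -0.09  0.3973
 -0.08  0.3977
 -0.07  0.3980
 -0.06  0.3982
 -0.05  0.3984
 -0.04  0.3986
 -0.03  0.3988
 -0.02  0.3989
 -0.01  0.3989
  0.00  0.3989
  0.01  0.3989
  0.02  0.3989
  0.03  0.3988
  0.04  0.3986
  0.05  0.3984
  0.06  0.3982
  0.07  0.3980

σ√T = 0.35 × 1.0000 = 0.3500
d₁ = [ln(355/370) + (0.019 − 0.043 + ½·0.35²)·1] / (σ√T) = (-0.0414 + 0.0372) / 0.3500 = -0.0118 which rounds to -0.01
√T = √1 = 1.0000
φ(d₁) = φ(-0.01) = 0.3989
exp(−qT) = exp(−0.043·1) = 0.9579
vega = S·exp(−qT)·φ(d₁)·√T = 355·0.9579·0.3989·1.0000 = 135.6477

135.65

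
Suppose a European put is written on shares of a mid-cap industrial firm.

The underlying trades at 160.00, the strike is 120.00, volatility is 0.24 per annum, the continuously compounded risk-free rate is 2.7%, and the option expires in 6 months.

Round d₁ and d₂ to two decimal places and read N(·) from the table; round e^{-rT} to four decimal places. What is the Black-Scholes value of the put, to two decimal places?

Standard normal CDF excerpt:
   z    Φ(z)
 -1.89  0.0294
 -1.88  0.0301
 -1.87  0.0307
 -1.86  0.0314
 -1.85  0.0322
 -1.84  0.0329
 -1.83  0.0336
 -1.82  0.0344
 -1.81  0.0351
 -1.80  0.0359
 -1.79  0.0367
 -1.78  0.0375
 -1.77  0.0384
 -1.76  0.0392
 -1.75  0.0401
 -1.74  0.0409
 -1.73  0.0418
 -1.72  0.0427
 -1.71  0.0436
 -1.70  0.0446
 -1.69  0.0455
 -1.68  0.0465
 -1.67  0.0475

σ√T = 0.24 × 0.7071 = 0.1697
ln(S/K) + (r + σ²/2)T = ln(160/120) + (0.027 + 0.24²/2)·0.5 = 0.2877 + 0.0279 = 0.3156
d₁ = 0.3156 / 0.1697 = 1.8596 ≈ 1.86
d₂ = d₁ − σ√T = 1.8596 − 0.1697 = 1.6899 ≈ 1.69
e^(−rT) = e^(−0.027·0.5) = 0.9866
N(−d₂) = N(-1.69) = 0.0455;  N(−d₁) = N(-1.86) = 0.0314
P = 120·0.9866·0.0455 − 160·0.0314 = 5.3868 − 5.0240 = 0.3628

0.36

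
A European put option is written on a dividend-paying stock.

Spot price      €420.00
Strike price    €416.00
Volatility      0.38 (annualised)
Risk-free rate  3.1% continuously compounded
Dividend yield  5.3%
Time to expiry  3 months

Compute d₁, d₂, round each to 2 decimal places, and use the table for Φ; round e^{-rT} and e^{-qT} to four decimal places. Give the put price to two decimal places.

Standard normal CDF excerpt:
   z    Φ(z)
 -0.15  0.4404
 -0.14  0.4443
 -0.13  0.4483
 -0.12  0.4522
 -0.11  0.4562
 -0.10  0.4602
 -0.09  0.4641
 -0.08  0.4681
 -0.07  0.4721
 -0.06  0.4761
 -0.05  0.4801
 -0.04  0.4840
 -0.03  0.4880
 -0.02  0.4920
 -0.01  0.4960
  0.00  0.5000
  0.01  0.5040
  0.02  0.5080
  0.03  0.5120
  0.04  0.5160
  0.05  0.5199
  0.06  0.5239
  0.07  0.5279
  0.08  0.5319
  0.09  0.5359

€30.50

T = 0.25;  σ√T = 0.1900
ln(S/K) + (r − q + σ²/2)T = ln(420/416) + (0.031 − 0.053 + 0.38²/2)·0.25 = 0.0096 + 0.0126 = 0.0221
d₁ = 0.0221 / 0.1900 = 0.1164 ≈ 0.12
d₂ = d₁ − σ√T = 0.1164 − 0.1900 = -0.0736 ≈ -0.07
e^(−qT) = e^(−0.053·0.25) = 0.9868;  e^(−rT) = e^(−0.031·0.25) = 0.9923
N(−d₂) = N(0.07) = 0.5279;  N(−d₁) = N(-0.12) = 0.4522
P = 416·0.9923·0.5279 − 420·0.9868·0.4522 = 217.9154 − 187.4170 = 30.4984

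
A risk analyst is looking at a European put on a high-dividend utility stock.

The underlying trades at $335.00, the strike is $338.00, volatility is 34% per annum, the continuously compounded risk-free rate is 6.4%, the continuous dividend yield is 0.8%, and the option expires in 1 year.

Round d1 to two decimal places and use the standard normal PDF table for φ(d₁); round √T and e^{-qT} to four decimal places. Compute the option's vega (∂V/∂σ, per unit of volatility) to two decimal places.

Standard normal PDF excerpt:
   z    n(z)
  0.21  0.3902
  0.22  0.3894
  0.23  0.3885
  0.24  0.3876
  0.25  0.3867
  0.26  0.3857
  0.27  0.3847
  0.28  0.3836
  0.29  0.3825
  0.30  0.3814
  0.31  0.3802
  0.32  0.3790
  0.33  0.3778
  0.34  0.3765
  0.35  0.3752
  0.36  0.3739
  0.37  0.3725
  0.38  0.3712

126.35

T = 1;  σ√T = 0.3400
d₁ = [ln(335/338) + (0.064 − 0.008 + ½·0.34²)·1] / (σ√T) = (-0.0089 + 0.1138) / 0.3400 = 0.3085 ≈ 0.31
√T = √1 = 1.0000
φ(d₁) = φ(0.31) = 0.3802
e^(−qT) = e^(−0.008·1) = 0.9920
vega = S·e^(−qT)·φ(d₁)·√T = 335·0.9920·0.3802·1.0000 = 126.3481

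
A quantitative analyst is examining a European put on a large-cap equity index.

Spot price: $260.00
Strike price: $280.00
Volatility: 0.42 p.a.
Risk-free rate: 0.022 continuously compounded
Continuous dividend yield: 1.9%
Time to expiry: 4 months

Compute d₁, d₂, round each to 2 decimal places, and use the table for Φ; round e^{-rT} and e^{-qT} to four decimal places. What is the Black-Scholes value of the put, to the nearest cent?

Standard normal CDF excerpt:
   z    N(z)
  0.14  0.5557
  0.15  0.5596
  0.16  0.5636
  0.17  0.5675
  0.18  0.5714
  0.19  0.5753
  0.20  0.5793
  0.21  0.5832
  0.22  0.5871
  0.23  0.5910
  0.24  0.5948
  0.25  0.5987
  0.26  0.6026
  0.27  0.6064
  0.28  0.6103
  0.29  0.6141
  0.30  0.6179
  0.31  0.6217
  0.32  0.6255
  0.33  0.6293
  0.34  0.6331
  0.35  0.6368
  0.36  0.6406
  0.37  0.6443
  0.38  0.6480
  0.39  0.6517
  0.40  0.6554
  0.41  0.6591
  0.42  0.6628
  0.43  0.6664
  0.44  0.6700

σ√T = 0.42·√0.3333 = 0.2425
ln(S/K) + (r − q + σ²/2)T = ln(260/280) + (0.022 − 0.019 + 0.42²/2)·0.3333 = -0.0741 + 0.0304 = -0.0437
d₁ = -0.0437 / 0.2425 = -0.1802 → -0.18
d₂ = d₁ − σ√T = -0.1802 − 0.2425 = -0.4227 → -0.42
exp(−qT) = exp(−0.019·0.3333) = 0.9937;  exp(−rT) = exp(−0.022·0.3333) = 0.9927
N(−d₂) = N(0.42) = 0.6628;  N(−d₁) = N(0.18) = 0.5714
P = 280·0.9927·0.6628 − 260·0.9937·0.5714 = 184.2292 − 147.6280 = 36.6012

$36.60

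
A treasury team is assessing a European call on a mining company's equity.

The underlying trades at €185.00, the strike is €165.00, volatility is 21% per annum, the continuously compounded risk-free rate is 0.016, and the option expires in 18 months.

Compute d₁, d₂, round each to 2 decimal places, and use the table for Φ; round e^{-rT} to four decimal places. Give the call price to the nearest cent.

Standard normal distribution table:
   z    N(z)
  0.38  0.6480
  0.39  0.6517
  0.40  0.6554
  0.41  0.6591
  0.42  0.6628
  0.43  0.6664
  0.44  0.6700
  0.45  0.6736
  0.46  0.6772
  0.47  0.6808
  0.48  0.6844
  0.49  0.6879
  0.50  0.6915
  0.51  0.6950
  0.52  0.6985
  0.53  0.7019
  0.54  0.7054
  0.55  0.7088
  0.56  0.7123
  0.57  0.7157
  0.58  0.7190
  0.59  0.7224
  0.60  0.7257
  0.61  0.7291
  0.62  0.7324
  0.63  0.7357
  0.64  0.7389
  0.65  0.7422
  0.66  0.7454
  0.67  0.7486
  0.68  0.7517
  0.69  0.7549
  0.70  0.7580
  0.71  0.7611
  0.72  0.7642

T = 1.5;  σ√T = 0.2572
d₁ = [ln(185/165) + (0.016 + 0.21²/2)·1.5] / 0.2572 = [0.1144 + 0.0571] / 0.2572 = 0.6667 → 0.67
d₂ = d₁ − σ√T = 0.6667 − 0.2572 = 0.4096 → 0.41
e^(−rT) = e^(−0.016·1.5) = 0.9763
C = 185·N(0.67) − 165·0.9763·N(0.41) = 185·0.7486 − 165·0.9763·0.6591 = 138.4910 − 106.1741 = 32.3169

€32.32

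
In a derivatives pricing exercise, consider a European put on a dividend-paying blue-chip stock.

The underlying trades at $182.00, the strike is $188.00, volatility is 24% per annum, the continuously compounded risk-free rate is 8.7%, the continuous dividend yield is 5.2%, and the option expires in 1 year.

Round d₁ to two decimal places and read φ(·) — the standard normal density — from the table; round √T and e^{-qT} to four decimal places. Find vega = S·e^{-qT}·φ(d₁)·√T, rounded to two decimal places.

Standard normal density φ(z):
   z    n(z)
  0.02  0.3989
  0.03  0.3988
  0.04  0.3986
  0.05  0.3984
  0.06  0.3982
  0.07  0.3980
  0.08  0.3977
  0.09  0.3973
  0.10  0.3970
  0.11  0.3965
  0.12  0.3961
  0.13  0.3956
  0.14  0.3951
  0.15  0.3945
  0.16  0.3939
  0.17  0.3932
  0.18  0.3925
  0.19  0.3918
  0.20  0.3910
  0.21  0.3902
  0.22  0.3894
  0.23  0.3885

68.35

T = 1;  σ√T = 0.2400
d₁ = [ln(182/188) + (0.087 − 0.052 + 0.24²/2)·1] / 0.2400 = [-0.0324 + 0.0638] / 0.2400 = 0.1307 ⇒ 0.13
√T = √1 = 1.0000
φ(d₁) = φ(0.13) = 0.3956
e^(−qT) = e^(−0.052·1) = 0.9493
vega = S·e^(−qT)·φ(d₁)·√T = 182·0.9493·0.3956·1.0000 = 68.3488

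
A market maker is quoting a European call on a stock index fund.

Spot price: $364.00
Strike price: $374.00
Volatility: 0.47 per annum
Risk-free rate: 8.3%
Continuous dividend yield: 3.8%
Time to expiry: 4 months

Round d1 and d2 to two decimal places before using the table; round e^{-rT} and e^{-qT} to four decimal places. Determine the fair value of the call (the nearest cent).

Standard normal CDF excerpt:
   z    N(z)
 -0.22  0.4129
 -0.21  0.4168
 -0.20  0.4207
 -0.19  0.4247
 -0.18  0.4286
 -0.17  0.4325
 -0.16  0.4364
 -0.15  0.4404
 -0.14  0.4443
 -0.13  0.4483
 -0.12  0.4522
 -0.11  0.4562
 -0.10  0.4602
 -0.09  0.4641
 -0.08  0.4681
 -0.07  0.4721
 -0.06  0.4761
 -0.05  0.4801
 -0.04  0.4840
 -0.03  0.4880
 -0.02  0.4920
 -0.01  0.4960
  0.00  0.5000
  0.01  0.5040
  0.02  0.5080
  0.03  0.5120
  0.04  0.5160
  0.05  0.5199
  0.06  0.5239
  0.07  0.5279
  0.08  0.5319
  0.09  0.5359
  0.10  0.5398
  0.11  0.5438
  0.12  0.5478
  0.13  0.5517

$36.69

σ√T = 0.47 × 0.5774 = 0.2714
ln(S/K) + (r − q + σ²/2)T = ln(364/374) + (0.083 − 0.038 + 0.47²/2)·0.3333 = -0.0271 + 0.0518 = 0.0247
d₁ = 0.0247 / 0.2714 = 0.0911 → 0.09
d₂ = d₁ − σ√T = 0.0911 − 0.2714 = -0.1803 → -0.18
exp(−qT) = exp(−0.038·0.3333) = 0.9874;  exp(−rT) = exp(−0.083·0.3333) = 0.9727
N(d₁) = N(0.09) = 0.5359;  N(d₂) = N(-0.18) = 0.4286
C = 364·0.9874·0.5359 − 374·0.9727·0.4286 = 192.6097 − 155.9203 = 36.6894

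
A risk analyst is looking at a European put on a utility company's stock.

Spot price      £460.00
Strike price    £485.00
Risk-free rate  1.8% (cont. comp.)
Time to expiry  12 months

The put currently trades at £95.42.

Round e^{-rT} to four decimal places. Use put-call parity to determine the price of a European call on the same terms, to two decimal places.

e^(−rT) = e^(−0.018·1) = 0.9822
Put-call parity: C − P = S − K·e^(−rT) = 460 − 485·0.9822 = 460 − 476.3670 = -16.3670
C = P + (C − P) = 95.42 + (-16.3670) = 79.0530

£79.05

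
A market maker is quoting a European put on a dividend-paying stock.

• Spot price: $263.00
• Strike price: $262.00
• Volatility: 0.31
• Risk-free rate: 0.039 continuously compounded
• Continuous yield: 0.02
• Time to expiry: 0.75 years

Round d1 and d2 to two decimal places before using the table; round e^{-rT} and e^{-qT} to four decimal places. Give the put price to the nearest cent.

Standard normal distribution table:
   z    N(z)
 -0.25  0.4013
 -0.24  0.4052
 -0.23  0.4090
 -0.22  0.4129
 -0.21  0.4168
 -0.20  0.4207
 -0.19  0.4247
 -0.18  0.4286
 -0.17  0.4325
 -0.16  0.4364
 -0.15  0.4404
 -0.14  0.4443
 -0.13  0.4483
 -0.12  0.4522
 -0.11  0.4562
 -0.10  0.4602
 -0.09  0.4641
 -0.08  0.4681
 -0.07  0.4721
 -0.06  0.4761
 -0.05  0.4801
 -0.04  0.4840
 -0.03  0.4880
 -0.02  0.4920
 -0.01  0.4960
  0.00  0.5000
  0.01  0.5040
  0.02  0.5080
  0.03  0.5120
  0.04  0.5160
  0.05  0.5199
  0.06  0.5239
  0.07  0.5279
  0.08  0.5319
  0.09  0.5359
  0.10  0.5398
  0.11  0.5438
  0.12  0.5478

$25.33

T = 0.75;  σ√T = 0.2685
ln(S/K) + (r − q + σ²/2)T = ln(263/262) + (0.039 − 0.02 + 0.31²/2)·0.75 = 0.0038 + 0.0503 = 0.0541
d₁ = 0.0541 / 0.2685 = 0.2015 ⇒ 0.20
d₂ = d₁ − σ√T = 0.2015 − 0.2685 = -0.0670 ⇒ -0.07
exp(−qT) = exp(−0.02·0.75) = 0.9851;  exp(−rT) = exp(−0.039·0.75) = 0.9712
N(−d₂) = N(0.07) = 0.5279;  N(−d₁) = N(-0.20) = 0.4207
P = 262·0.9712·0.5279 − 263·0.9851·0.4207 = 134.3265 − 108.9955 = 25.3310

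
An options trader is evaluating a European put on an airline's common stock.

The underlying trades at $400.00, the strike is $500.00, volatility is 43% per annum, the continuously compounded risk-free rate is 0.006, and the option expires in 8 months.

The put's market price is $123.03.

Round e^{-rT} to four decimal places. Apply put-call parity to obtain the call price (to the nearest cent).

$25.03

exp(−rT) = exp(−0.006·0.6667) = 0.9960
Put-call parity: C − P = S − K·e^(−rT) = 400 − 500·0.9960 = 400 − 498.0000 = -98.0000
C = P + (C − P) = 123.03 + (-98.0000) = 25.0300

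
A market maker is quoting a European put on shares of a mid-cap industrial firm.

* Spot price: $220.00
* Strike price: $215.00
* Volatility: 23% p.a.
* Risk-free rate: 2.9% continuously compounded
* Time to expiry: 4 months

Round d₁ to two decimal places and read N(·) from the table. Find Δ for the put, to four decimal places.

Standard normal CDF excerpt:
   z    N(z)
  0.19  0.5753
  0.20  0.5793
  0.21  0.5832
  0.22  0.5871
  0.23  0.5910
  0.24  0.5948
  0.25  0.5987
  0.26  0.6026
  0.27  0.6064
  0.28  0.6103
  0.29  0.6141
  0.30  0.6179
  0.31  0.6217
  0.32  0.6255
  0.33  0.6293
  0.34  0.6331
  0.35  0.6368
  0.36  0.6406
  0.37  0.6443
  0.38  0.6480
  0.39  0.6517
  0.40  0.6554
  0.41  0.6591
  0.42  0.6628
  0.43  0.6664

σ√T = 0.23·√0.3333 = 0.1328
ln(S/K) + (r + σ²/2)T = ln(220/215) + (0.029 + 0.23²/2)·0.3333 = 0.0230 + 0.0185 = 0.0415
d₁ = 0.0415 / 0.1328 = 0.3123 ≈ 0.31
N(d₁) = N(0.31) = 0.6217
Δ_put = N(d₁) − 1 = 0.6217 − 1 = -0.3783

-0.3783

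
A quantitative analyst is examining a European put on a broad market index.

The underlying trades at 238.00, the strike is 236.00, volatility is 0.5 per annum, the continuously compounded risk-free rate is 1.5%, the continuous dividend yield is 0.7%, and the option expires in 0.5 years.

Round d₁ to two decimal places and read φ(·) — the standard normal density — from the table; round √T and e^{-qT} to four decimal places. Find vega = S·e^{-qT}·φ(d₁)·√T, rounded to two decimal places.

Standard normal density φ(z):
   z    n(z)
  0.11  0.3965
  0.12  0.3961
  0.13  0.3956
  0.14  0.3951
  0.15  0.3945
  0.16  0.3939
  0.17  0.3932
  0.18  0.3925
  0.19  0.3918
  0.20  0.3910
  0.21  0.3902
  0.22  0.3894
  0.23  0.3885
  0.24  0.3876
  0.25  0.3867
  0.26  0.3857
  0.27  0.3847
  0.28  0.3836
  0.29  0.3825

σ√T = 0.5·√0.5 = 0.3536
ln(S/K) + (r − q + σ²/2)T = ln(238/236) + (0.015 − 0.007 + 0.5²/2)·0.5 = 0.0084 + 0.0665 = 0.0749
d₁ = 0.0749 / 0.3536 = 0.2120 ⇒ 0.21
√T = √0.5 = 0.7071
φ(d₁) = φ(0.21) = 0.3902
exp(−qT) = exp(−0.007·0.5) = 0.9965
vega = S·exp(−qT)·φ(d₁)·√T = 238·0.9965·0.3902·0.7071 = 65.4368
(Vega is the same for a European call and put with the same parameters.)

65.44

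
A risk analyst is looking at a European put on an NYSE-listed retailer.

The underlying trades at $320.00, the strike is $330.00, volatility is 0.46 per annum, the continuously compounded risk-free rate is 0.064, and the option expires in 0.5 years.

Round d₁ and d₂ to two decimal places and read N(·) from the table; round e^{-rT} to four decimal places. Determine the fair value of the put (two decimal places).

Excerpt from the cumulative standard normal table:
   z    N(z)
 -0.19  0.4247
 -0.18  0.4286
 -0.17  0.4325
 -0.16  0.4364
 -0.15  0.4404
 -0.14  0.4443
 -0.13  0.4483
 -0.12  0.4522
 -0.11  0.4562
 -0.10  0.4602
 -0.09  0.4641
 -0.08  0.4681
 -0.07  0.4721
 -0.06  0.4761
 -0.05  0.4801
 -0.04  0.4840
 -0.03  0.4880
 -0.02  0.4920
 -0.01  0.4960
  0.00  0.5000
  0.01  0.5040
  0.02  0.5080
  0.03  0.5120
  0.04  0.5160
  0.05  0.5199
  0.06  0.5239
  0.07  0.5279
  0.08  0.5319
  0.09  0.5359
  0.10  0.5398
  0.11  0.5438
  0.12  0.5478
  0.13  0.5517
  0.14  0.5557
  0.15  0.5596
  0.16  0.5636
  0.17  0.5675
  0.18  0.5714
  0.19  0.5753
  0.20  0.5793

$41.73

σ√T = 0.46·√0.5 = 0.3253
d₁ = [ln(320/330) + (0.064 + ½·0.46²)·0.5] / (σ√T) = (-0.0308 + 0.0849) / 0.3253 = 0.1664 → 0.17
d₂ = 0.1664 − 0.3253 = -0.1589 → -0.16
e^(−rT) = e^(−0.064·0.5) = 0.9685
N(−d₂) = N(0.16) = 0.5636;  N(−d₁) = N(-0.17) = 0.4325
P = 330·0.9685·0.5636 − 320·0.4325 = 180.1294 − 138.4000 = 41.7294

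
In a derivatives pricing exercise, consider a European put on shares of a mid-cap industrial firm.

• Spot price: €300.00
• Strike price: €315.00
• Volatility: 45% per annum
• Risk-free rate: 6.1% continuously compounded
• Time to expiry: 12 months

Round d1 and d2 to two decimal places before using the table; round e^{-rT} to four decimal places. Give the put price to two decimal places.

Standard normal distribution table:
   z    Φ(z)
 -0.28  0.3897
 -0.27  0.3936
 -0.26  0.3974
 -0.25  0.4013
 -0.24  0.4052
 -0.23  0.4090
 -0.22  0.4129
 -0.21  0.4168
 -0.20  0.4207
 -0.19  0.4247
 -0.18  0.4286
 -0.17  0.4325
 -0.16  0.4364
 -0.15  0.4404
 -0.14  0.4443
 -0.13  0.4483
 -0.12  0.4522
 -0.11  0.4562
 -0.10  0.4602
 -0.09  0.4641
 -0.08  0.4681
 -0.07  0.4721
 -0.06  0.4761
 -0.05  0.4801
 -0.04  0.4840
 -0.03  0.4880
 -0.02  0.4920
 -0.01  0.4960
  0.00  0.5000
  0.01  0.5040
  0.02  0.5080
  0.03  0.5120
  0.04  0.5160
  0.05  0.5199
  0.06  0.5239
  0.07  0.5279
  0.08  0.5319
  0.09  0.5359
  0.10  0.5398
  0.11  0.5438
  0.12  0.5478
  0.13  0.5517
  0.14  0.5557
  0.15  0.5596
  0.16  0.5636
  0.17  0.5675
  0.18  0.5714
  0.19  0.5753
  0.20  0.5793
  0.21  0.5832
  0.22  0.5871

σ√T = 0.45 × 1.0000 = 0.4500
d₁ = [ln(300/315) + (0.061 + ½·0.45²)·1] / (σ√T) = (-0.0488 + 0.1623) / 0.4500 = 0.2521 which rounds to 0.25
d₂ = 0.2521 − 0.4500 = -0.1979 which rounds to -0.20
exp(−rT) = exp(−0.061·1) = 0.9408
P = 315·0.9408·N(0.20) − 300·N(-0.25) = 315·0.9408·0.5793 − 300·0.4013 = 171.6767 − 120.3900 = 51.2867

€51.29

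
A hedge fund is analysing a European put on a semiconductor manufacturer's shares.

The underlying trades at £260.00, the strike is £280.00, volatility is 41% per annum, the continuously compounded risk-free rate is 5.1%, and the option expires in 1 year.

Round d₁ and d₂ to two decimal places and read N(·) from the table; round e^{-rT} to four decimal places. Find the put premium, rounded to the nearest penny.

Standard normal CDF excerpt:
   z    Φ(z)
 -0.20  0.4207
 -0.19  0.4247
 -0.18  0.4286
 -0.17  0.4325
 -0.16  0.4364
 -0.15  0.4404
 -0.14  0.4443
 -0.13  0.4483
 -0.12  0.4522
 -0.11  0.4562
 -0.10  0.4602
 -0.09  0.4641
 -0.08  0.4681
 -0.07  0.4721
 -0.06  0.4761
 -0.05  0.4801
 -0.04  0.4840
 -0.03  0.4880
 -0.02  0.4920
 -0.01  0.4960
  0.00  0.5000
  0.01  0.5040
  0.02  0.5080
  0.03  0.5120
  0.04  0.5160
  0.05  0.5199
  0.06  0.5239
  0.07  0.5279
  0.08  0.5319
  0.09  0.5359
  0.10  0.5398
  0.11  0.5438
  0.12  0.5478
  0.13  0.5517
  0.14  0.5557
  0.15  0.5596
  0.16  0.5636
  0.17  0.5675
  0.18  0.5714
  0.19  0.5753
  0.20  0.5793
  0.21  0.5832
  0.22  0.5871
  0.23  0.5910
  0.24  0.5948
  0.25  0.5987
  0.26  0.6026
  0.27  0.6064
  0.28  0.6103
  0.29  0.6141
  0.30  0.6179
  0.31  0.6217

σ√T = 0.41 × 1.0000 = 0.4100
d₁ = [ln(260/280) + (0.051 + ½·0.41²)·1] / (σ√T) = (-0.0741 + 0.1350) / 0.4100 = 0.1486 which rounds to 0.15
d₂ = 0.1486 − 0.4100 = -0.2614 which rounds to -0.26
exp(−rT) = exp(−0.051·1) = 0.9503
N(−d₂) = N(0.26) = 0.6026;  N(−d₁) = N(-0.15) = 0.4404
P = 280·0.9503·0.6026 − 260·0.4404 = 160.3422 − 114.5040 = 45.8382

£45.84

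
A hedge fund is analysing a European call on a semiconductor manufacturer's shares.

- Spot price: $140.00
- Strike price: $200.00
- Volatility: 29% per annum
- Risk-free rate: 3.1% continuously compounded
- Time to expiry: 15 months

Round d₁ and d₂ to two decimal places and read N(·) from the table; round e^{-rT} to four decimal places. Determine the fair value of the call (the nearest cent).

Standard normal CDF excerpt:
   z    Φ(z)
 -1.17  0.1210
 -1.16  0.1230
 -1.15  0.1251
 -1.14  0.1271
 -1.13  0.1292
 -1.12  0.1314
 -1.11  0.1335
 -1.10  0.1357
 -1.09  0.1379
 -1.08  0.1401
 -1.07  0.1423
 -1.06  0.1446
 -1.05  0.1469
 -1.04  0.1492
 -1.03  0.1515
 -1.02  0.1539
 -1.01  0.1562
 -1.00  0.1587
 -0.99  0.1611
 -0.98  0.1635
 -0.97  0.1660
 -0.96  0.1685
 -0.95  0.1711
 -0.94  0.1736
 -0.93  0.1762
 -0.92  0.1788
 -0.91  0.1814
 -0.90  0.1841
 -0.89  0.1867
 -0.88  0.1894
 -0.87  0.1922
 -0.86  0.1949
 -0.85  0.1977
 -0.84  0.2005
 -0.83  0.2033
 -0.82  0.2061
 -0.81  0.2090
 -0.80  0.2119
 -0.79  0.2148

$4.40

σ√T = 0.29·√1.25 = 0.3242
ln(S/K) + (r + σ²/2)T = ln(140/200) + (0.031 + 0.29²/2)·1.25 = -0.3567 + 0.0913 = -0.2654
d₁ = -0.2654 / 0.3242 = -0.8184 ≈ -0.82
d₂ = d₁ − σ√T = -0.8184 − 0.3242 = -1.1427 ≈ -1.14
e^(−rT) = e^(−0.031·1.25) = 0.9620
C = 140·N(-0.82) − 200·0.9620·N(-1.14) = 140·0.2061 − 200·0.9620·0.1271 = 28.8540 − 24.4540 = 4.4000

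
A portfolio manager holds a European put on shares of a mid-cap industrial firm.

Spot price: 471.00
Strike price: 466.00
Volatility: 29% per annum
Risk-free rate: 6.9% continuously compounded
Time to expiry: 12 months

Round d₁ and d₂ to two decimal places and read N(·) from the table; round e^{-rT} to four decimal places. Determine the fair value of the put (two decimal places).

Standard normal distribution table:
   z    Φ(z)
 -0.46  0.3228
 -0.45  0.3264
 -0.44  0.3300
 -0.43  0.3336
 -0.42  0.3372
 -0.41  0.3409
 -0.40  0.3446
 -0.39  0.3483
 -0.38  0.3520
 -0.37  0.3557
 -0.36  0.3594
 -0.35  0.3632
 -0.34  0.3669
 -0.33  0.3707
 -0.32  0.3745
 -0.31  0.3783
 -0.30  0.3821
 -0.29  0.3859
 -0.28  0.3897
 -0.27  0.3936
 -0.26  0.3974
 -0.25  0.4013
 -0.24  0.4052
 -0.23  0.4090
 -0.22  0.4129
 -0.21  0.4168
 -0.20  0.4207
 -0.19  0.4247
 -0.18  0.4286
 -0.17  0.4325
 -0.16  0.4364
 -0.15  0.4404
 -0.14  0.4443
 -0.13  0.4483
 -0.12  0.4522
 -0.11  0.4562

36.15

T = 1;  σ√T = 0.2900
d₁ = [ln(471/466) + (0.069 + 0.29²/2)·1] / 0.2900 = [0.0107 + 0.1111] / 0.2900 = 0.4197 ⇒ 0.42
d₂ = d₁ − σ√T = 0.4197 − 0.2900 = 0.1297 ⇒ 0.13
e^(−rT) = e^(−0.069·1) = 0.9333
N(−d₂) = N(-0.13) = 0.4483;  N(−d₁) = N(-0.42) = 0.3372
P = 466·0.9333·0.4483 − 471·0.3372 = 194.9736 − 158.8212 = 36.1524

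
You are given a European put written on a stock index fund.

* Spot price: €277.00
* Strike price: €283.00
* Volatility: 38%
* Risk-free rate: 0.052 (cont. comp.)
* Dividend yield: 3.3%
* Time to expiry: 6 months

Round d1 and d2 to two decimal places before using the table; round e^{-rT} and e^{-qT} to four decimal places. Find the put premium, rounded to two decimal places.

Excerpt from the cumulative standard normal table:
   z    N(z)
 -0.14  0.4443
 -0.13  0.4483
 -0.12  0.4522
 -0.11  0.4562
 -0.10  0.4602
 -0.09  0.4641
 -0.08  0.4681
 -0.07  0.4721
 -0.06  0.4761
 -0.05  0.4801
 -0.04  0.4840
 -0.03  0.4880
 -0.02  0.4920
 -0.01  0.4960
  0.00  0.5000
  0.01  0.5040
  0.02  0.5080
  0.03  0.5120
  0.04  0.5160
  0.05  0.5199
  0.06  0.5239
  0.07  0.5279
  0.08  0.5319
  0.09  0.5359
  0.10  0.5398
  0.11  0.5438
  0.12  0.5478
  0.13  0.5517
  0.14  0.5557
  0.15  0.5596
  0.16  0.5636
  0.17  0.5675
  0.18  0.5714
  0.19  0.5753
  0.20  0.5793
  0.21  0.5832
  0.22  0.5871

σ√T = 0.38 × 0.7071 = 0.2687
d₁ = [ln(277/283) + (0.052 − 0.033 + ½·0.38²)·0.5] / (σ√T) = (-0.0214 + 0.0456) / 0.2687 = 0.0900 ≈ 0.09
d₂ = 0.0900 − 0.2687 = -0.1787 ≈ -0.18
e^(−qT) = e^(−0.033·0.5) = 0.9836;  e^(−rT) = e^(−0.052·0.5) = 0.9743
N(−d₂) = N(0.18) = 0.5714;  N(−d₁) = N(-0.09) = 0.4641
P = 283·0.9743·0.5714 − 277·0.9836·0.4641 = 157.5504 − 126.4474 = 31.1030

€31.10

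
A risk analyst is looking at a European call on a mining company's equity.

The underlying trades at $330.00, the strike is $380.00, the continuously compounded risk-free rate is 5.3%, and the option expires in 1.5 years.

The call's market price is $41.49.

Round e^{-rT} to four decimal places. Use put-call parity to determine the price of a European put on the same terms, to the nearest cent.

e^(−rT) = e^(−0.053·1.5) = 0.9236
Put-call parity: C − P = S − K·e^(−rT) = 330 − 380·0.9236 = 330 − 350.9680 = -20.9680
P = C − (C − P) = 41.49 − (-20.9680) = 62.4580

$62.46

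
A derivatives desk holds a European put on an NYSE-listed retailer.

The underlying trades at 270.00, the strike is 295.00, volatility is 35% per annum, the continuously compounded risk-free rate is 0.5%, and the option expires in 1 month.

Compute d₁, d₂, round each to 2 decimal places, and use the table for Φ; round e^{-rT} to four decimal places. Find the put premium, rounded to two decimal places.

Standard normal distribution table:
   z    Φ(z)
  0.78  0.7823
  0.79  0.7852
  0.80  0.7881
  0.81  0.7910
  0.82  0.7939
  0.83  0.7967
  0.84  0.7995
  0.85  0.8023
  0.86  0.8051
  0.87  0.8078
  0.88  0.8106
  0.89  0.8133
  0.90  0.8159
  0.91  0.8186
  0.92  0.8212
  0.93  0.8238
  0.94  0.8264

27.80

T = 0.08333;  σ√T = 0.1010
d₁ = [ln(270/295) + (0.005 + 0.35²/2)·0.08333] / 0.1010 = [-0.0886 + 0.0055] / 0.1010 = -0.8218 ≈ -0.82
d₂ = d₁ − σ√T = -0.8218 − 0.1010 = -0.9228 ≈ -0.92
exp(−rT) = exp(−0.005·0.08333) = 0.9996
N(−d₂) = N(0.92) = 0.8212;  N(−d₁) = N(0.82) = 0.7939
P = 295·0.9996·0.8212 − 270·0.7939 = 242.1571 − 214.3530 = 27.8041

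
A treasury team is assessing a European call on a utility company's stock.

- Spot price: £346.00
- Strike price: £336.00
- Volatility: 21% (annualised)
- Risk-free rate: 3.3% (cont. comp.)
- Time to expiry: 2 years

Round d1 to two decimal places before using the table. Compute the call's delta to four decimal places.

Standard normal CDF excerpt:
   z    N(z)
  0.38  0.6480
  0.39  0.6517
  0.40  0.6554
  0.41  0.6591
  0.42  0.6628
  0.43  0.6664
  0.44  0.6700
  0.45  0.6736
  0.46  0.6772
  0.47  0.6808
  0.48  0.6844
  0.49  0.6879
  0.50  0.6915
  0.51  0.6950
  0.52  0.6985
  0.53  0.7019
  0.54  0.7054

T = 2;  σ√T = 0.2970
d₁ = [ln(346/336) + (0.033 + 0.21²/2)·2] / 0.2970 = [0.0293 + 0.1101] / 0.2970 = 0.4695 ⇒ 0.47
N(d₁) = N(0.47) = 0.6808
Δ_call = N(d₁) = 0.6808

0.6808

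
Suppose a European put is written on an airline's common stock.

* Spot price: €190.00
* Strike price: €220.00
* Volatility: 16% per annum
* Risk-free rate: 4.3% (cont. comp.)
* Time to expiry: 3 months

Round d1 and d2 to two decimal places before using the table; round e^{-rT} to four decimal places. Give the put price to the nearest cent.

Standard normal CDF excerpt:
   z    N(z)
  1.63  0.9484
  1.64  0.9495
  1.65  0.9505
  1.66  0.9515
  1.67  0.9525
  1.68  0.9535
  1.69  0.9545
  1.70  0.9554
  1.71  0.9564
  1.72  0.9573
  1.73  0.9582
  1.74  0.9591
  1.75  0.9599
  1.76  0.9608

σ√T = 0.16 × 0.5000 = 0.0800
d₁ = [ln(190/220) + (0.043 + ½·0.16²)·0.25] / (σ√T) = (-0.1466 + 0.0139) / 0.0800 = -1.6582 which rounds to -1.66
d₂ = -1.6582 − 0.0800 = -1.7382 which rounds to -1.74
exp(−rT) = exp(−0.043·0.25) = 0.9893
P = 220·0.9893·N(1.74) − 190·N(1.66) = 220·0.9893·0.9591 − 190·0.9515 = 208.7443 − 180.7850 = 27.9593

€27.96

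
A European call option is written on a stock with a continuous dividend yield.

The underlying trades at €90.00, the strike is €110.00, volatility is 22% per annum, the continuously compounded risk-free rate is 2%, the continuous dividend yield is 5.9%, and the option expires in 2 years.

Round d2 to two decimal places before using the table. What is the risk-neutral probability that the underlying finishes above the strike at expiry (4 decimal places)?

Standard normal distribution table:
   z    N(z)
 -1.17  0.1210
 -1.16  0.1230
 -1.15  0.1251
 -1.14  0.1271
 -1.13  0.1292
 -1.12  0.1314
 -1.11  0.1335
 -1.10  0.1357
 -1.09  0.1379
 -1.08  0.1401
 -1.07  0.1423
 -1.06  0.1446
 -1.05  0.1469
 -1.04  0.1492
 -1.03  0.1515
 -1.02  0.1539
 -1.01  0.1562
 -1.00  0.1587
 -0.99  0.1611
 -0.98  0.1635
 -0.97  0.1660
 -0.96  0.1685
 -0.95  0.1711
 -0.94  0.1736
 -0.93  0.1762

0.1469

σ√T = 0.22 × 1.4142 = 0.3111
d₁ = [ln(90/110) + (0.02 − 0.059 + 0.22²/2)·2] / 0.3111 = [-0.2007 − 0.0296] / 0.3111 = -0.7401 ⇒ -0.74
d₂ = d₁ − σ√T = -0.7401 − 0.3111 = -1.0512 ⇒ -1.05
Risk-neutral Pr[S_T > K] = N(d₂) = N(-1.05) = 0.1469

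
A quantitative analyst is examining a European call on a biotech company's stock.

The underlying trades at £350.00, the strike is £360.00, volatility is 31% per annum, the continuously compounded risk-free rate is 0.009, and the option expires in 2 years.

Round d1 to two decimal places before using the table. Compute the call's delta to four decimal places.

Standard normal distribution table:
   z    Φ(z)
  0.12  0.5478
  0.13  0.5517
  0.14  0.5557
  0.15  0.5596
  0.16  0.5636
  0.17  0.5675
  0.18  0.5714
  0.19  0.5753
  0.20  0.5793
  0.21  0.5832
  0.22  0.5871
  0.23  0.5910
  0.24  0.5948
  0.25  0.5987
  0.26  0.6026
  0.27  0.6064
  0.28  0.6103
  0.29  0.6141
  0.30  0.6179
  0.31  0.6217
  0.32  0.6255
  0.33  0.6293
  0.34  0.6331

0.5793

σ√T = 0.31·√2 = 0.4384
d₁ = [ln(350/360) + (0.009 + 0.31²/2)·2] / 0.4384 = [-0.0282 + 0.1141] / 0.4384 = 0.1960 ⇒ 0.20
N(d₁) = N(0.20) = 0.5793
Δ_call = N(d₁) = 0.5793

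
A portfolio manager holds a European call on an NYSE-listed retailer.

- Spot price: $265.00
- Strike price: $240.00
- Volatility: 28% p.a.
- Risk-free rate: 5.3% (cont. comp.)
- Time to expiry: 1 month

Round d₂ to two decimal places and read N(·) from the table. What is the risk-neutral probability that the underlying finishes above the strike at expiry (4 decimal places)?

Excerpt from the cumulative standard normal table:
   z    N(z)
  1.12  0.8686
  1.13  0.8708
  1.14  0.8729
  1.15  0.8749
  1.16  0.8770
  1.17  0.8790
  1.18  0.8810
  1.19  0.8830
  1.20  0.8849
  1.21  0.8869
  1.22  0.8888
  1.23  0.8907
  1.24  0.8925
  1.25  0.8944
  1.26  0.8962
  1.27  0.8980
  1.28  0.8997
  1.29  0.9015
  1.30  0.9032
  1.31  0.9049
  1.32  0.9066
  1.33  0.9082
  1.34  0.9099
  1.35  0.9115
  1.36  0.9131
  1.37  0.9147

0.8925

σ√T = 0.28 × 0.2887 = 0.0808
d₁ = [ln(265/240) + (0.053 + ½·0.28²)·0.08333] / (σ√T) = (0.0991 + 0.0077) / 0.0808 = 1.3210 ⇒ 1.32
d₂ = 1.3210 − 0.0808 = 1.2402 ⇒ 1.24
Risk-neutral Pr[S_T > K] = N(d₂) = N(1.24) = 0.8925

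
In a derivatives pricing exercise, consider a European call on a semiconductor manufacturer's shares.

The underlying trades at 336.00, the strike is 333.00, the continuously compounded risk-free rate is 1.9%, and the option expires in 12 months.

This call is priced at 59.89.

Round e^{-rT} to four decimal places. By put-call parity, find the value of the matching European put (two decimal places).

50.63

e^(−rT) = e^(−0.019·1) = 0.9812
Put-call parity: C − P = S − K·e^(−rT) = 336 − 333·0.9812 = 336 − 326.7396 = 9.2604
P = C − (C − P) = 59.89 − (9.2604) = 50.6296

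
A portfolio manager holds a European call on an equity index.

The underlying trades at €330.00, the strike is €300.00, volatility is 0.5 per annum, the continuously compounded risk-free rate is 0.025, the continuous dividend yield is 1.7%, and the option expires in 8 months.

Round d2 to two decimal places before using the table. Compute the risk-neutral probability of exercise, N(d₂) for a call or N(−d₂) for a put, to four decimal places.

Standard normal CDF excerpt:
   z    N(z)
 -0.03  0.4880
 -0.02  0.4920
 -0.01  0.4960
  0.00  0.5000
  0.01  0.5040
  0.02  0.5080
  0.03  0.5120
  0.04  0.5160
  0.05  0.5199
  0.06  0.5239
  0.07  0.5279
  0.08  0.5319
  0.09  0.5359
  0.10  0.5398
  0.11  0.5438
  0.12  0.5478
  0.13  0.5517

σ√T = 0.5 × 0.8165 = 0.4082
d₁ = [ln(330/300) + (0.025 − 0.017 + 0.5²/2)·0.6667] / 0.4082 = [0.0953 + 0.0887] / 0.4082 = 0.4506 ⇒ 0.45
d₂ = d₁ − σ√T = 0.4506 − 0.4082 = 0.0424 ⇒ 0.04
Pr(exercise) under Q = N(d₂) = 0.5160

0.5160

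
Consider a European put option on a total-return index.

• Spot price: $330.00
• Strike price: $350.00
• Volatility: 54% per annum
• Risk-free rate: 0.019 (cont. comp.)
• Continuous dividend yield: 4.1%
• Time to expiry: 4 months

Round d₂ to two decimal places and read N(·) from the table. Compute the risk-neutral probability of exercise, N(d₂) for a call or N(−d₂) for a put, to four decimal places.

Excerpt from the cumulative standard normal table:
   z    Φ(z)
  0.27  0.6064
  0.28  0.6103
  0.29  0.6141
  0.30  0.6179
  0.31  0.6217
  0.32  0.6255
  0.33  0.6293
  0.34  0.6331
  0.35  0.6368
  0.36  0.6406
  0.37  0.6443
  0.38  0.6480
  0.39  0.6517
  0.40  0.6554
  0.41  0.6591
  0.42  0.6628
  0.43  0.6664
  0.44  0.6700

0.6443

T = 0.3333;  σ√T = 0.3118
ln(S/K) + (r − q + σ²/2)T = ln(330/350) + (0.019 − 0.041 + 0.54²/2)·0.3333 = -0.0588 + 0.0413 = -0.0176
d₁ = -0.0176 / 0.3118 = -0.0564 → -0.06
d₂ = d₁ − σ√T = -0.0564 − 0.3118 = -0.3681 → -0.37
Pr(exercise) under Q = N(−d₂) = N(0.37) = 0.6443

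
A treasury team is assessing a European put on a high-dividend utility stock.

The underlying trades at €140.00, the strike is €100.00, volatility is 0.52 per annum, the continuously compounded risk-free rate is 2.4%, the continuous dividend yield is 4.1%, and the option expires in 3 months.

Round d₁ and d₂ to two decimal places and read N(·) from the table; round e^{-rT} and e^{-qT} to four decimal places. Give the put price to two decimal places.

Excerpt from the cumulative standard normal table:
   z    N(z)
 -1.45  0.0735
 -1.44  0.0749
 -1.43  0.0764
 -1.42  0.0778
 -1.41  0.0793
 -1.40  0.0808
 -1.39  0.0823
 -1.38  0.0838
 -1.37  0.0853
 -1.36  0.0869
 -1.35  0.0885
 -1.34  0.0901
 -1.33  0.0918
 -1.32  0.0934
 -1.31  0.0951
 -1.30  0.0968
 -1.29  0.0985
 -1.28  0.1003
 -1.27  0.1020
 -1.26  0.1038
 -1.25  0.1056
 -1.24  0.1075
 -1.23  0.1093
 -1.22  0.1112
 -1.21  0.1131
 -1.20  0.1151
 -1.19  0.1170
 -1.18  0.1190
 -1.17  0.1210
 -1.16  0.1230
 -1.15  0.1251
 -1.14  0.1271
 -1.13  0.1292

€1.45

σ√T = 0.52 × 0.5000 = 0.2600
ln(S/K) + (r − q + σ²/2)T = ln(140/100) + (0.024 − 0.041 + 0.52²/2)·0.25 = 0.3365 + 0.0296 = 0.3660
d₁ = 0.3660 / 0.2600 = 1.4078 ≈ 1.41
d₂ = d₁ − σ√T = 1.4078 − 0.2600 = 1.1478 ≈ 1.15
e^(−qT) = e^(−0.041·0.25) = 0.9898;  e^(−rT) = e^(−0.024·0.25) = 0.9940
N(−d₂) = N(-1.15) = 0.1251;  N(−d₁) = N(-1.41) = 0.0793
P = 100·0.9940·0.1251 − 140·0.9898·0.0793 = 12.4349 − 10.9888 = 1.4462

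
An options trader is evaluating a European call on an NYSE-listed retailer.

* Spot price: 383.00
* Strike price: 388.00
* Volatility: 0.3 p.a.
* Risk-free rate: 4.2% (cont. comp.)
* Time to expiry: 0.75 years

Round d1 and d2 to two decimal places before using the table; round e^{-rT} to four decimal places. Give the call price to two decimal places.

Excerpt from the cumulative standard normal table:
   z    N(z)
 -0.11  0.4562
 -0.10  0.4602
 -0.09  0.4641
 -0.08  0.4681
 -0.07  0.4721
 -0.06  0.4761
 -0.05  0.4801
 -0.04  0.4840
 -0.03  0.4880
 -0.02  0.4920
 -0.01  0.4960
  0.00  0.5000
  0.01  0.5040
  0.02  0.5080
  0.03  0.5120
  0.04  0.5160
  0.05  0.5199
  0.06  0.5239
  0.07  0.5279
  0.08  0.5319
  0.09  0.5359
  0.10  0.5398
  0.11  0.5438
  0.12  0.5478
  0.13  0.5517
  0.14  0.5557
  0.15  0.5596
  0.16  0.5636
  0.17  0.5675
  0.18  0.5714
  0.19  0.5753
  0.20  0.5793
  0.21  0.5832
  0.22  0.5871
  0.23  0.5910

T = 0.75;  σ√T = 0.2598
d₁ = [ln(383/388) + (0.042 + ½·0.3²)·0.75] / (σ√T) = (-0.0130 + 0.0653) / 0.2598 = 0.2012 ⇒ 0.20
d₂ = 0.2012 − 0.2598 = -0.0586 ⇒ -0.06
e^(−rT) = e^(−0.042·0.75) = 0.9690
N(d₁) = N(0.20) = 0.5793;  N(d₂) = N(-0.06) = 0.4761
C = 383·0.5793 − 388·0.9690·0.4761 = 221.8719 − 179.0003 = 42.8716

42.87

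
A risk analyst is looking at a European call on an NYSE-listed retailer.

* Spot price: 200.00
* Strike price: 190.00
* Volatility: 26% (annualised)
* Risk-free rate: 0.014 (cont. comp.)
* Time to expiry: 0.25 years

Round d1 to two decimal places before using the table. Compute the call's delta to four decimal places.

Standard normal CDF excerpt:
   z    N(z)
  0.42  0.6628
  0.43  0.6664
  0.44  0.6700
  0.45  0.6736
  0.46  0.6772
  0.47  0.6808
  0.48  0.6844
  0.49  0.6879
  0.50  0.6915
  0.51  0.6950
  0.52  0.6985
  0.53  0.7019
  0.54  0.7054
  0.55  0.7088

σ√T = 0.26·√0.25 = 0.1300
d₁ = [ln(200/190) + (0.014 + 0.26²/2)·0.25] / 0.1300 = [0.0513 + 0.0120] / 0.1300 = 0.4865 which rounds to 0.49
N(d₁) = N(0.49) = 0.6879
Δ_call = N(d₁) = 0.6879

0.6879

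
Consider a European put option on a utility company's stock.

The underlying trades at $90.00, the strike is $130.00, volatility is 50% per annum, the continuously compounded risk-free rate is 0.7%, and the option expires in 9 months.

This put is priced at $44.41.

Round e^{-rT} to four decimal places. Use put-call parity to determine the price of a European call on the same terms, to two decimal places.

exp(−rT) = exp(−0.007·0.75) = 0.9948
Put-call parity: C − P = S − K·e^(−rT) = 90 − 130·0.9948 = 90 − 129.3240 = -39.3240
C = P + (C − P) = 44.41 + (-39.3240) = 5.0860

$5.09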